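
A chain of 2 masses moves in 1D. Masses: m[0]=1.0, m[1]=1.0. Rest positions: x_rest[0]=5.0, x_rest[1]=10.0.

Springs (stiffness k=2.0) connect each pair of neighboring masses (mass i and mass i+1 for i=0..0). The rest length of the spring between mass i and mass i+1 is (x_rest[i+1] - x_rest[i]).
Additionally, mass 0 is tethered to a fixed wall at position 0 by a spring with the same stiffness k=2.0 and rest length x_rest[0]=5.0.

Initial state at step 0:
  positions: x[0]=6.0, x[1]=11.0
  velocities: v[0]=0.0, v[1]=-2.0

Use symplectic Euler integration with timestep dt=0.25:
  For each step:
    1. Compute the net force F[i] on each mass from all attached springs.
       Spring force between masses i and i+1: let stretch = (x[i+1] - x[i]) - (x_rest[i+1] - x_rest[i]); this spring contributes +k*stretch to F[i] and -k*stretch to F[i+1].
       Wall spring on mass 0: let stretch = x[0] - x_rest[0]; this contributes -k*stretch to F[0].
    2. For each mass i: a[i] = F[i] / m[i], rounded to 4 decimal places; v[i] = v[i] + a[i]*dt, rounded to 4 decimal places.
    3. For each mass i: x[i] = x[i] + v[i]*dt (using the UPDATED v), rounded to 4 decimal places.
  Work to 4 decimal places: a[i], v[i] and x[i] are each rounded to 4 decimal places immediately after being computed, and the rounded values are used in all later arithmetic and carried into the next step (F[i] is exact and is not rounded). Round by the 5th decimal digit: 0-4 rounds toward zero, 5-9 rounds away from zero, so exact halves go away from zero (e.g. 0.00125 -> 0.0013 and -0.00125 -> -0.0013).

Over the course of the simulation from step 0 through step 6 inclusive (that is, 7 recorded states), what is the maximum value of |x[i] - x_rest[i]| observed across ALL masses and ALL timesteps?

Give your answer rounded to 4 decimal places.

Step 0: x=[6.0000 11.0000] v=[0.0000 -2.0000]
Step 1: x=[5.8750 10.5000] v=[-0.5000 -2.0000]
Step 2: x=[5.5938 10.0469] v=[-1.1250 -1.8125]
Step 3: x=[5.1700 9.6621] v=[-1.6954 -1.5391]
Step 4: x=[4.6614 9.3408] v=[-2.0344 -1.2852]
Step 5: x=[4.1551 9.0596] v=[-2.0254 -1.1249]
Step 6: x=[3.7424 8.7903] v=[-1.6507 -1.0772]
Max displacement = 1.2576

Answer: 1.2576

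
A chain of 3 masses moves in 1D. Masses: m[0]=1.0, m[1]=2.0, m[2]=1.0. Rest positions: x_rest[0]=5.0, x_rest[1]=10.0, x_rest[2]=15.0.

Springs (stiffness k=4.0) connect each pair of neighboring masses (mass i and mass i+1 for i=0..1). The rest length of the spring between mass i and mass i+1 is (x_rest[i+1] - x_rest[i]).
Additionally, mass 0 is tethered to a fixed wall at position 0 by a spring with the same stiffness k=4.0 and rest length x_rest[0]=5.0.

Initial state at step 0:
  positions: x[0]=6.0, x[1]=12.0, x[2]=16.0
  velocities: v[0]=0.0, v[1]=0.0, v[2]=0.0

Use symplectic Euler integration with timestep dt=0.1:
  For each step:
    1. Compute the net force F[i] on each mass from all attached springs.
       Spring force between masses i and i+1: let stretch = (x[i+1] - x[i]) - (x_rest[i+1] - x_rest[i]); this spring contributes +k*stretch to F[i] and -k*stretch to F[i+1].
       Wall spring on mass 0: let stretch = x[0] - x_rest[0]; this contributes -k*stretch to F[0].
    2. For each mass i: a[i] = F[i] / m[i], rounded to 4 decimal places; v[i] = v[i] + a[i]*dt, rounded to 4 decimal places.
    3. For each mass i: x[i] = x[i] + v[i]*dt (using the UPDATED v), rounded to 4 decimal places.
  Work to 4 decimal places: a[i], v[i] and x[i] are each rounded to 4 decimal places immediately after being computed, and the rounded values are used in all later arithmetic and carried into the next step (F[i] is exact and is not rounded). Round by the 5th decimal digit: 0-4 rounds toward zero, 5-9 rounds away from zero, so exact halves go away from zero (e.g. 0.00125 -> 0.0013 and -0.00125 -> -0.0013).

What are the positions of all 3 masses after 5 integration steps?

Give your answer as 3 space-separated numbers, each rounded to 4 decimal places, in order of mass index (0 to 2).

Step 0: x=[6.0000 12.0000 16.0000] v=[0.0000 0.0000 0.0000]
Step 1: x=[6.0000 11.9600 16.0400] v=[0.0000 -0.4000 0.4000]
Step 2: x=[5.9984 11.8824 16.1168] v=[-0.0160 -0.7760 0.7680]
Step 3: x=[5.9922 11.7718 16.2242] v=[-0.0618 -1.1059 1.0742]
Step 4: x=[5.9775 11.6347 16.3535] v=[-0.1468 -1.3713 1.2932]
Step 5: x=[5.9500 11.4788 16.4941] v=[-0.2749 -1.5590 1.4057]

Answer: 5.9500 11.4788 16.4941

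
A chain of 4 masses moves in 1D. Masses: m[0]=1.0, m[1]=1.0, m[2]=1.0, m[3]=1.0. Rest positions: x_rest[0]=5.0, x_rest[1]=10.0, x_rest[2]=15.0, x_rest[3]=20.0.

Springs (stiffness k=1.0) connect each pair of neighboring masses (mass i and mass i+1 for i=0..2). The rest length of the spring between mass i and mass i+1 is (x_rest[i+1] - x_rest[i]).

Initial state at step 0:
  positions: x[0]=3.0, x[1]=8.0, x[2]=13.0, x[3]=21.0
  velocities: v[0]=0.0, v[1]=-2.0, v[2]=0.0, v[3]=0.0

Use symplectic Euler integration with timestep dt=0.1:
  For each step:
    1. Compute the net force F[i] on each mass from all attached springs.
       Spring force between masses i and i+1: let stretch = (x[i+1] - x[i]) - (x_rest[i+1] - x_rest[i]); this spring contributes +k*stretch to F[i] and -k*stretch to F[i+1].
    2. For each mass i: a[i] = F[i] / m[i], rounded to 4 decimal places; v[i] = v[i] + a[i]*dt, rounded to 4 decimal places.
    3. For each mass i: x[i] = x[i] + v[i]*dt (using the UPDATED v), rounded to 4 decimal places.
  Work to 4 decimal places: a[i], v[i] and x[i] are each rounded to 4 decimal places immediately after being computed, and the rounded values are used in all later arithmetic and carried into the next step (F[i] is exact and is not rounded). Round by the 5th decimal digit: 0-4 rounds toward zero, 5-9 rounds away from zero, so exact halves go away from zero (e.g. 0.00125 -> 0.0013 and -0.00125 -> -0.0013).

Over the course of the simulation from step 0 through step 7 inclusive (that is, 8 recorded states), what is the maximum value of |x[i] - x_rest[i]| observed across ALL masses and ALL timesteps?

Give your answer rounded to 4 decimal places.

Step 0: x=[3.0000 8.0000 13.0000 21.0000] v=[0.0000 -2.0000 0.0000 0.0000]
Step 1: x=[3.0000 7.8000 13.0300 20.9700] v=[0.0000 -2.0000 0.3000 -0.3000]
Step 2: x=[2.9980 7.6043 13.0871 20.9106] v=[-0.0200 -1.9570 0.5710 -0.5940]
Step 3: x=[2.9921 7.4174 13.1676 20.8230] v=[-0.0594 -1.8694 0.8051 -0.8764]
Step 4: x=[2.9804 7.2437 13.2672 20.7088] v=[-0.1169 -1.7369 0.9956 -1.1419]
Step 5: x=[2.9613 7.0876 13.3809 20.5702] v=[-0.1906 -1.5609 1.1374 -1.3861]
Step 6: x=[2.9335 6.9532 13.5036 20.4097] v=[-0.2780 -1.3442 1.2270 -1.6050]
Step 7: x=[2.8959 6.8441 13.6299 20.2301] v=[-0.3760 -1.0911 1.2626 -1.7956]
Max displacement = 3.1559

Answer: 3.1559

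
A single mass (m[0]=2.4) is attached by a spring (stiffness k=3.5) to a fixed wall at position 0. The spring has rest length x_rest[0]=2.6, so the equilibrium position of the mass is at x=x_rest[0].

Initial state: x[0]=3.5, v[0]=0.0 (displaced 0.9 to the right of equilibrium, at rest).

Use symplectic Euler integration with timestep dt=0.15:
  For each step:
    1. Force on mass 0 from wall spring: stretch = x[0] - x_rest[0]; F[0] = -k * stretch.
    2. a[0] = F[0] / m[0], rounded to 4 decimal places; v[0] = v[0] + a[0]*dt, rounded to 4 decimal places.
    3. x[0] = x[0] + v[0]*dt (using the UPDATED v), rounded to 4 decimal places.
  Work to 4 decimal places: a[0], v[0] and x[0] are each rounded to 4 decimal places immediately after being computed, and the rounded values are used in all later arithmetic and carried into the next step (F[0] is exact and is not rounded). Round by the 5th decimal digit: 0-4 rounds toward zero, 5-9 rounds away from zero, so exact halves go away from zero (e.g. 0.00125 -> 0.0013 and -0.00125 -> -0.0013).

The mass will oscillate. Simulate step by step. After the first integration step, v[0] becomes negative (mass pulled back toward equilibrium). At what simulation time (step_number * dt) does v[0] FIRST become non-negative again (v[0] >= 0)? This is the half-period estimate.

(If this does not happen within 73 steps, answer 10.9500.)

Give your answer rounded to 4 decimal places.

Answer: 2.7000

Derivation:
Step 0: x=[3.5000] v=[0.0000]
Step 1: x=[3.4705] v=[-0.1969]
Step 2: x=[3.4124] v=[-0.3873]
Step 3: x=[3.3277] v=[-0.5650]
Step 4: x=[3.2191] v=[-0.7242]
Step 5: x=[3.0902] v=[-0.8596]
Step 6: x=[2.9452] v=[-0.9668]
Step 7: x=[2.7889] v=[-1.0423]
Step 8: x=[2.6264] v=[-1.0836]
Step 9: x=[2.4630] v=[-1.0894]
Step 10: x=[2.3041] v=[-1.0594]
Step 11: x=[2.1549] v=[-0.9947]
Step 12: x=[2.0203] v=[-0.8973]
Step 13: x=[1.9047] v=[-0.7705]
Step 14: x=[1.8119] v=[-0.6184]
Step 15: x=[1.7450] v=[-0.4460]
Step 16: x=[1.7062] v=[-0.2590]
Step 17: x=[1.6967] v=[-0.0635]
Step 18: x=[1.7168] v=[0.1341]
First v>=0 after going negative at step 18, time=2.7000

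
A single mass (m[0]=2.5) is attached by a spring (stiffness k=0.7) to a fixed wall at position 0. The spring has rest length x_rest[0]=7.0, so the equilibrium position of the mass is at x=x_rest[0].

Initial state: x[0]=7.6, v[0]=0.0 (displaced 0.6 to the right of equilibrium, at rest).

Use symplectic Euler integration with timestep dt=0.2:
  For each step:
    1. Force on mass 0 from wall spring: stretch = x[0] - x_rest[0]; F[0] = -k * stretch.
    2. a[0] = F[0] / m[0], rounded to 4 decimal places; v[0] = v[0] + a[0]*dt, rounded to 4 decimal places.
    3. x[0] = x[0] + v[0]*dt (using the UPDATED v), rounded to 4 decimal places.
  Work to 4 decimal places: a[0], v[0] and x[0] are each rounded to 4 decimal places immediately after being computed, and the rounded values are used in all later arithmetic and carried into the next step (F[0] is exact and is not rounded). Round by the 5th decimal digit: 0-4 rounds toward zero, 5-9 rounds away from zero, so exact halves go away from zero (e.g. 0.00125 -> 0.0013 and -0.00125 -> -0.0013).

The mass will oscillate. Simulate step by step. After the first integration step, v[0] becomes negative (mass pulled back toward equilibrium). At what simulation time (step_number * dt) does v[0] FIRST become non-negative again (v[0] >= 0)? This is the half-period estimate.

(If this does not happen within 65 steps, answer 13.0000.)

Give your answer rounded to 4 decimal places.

Step 0: x=[7.6000] v=[0.0000]
Step 1: x=[7.5933] v=[-0.0336]
Step 2: x=[7.5799] v=[-0.0668]
Step 3: x=[7.5600] v=[-0.0993]
Step 4: x=[7.5339] v=[-0.1307]
Step 5: x=[7.5018] v=[-0.1606]
Step 6: x=[7.4641] v=[-0.1887]
Step 7: x=[7.4212] v=[-0.2147]
Step 8: x=[7.3735] v=[-0.2383]
Step 9: x=[7.3217] v=[-0.2592]
Step 10: x=[7.2663] v=[-0.2772]
Step 11: x=[7.2079] v=[-0.2921]
Step 12: x=[7.1472] v=[-0.3037]
Step 13: x=[7.0848] v=[-0.3119]
Step 14: x=[7.0215] v=[-0.3166]
Step 15: x=[6.9579] v=[-0.3178]
Step 16: x=[6.8948] v=[-0.3154]
Step 17: x=[6.8329] v=[-0.3095]
Step 18: x=[6.7729] v=[-0.3001]
Step 19: x=[6.7154] v=[-0.2874]
Step 20: x=[6.6611] v=[-0.2715]
Step 21: x=[6.6106] v=[-0.2525]
Step 22: x=[6.5645] v=[-0.2307]
Step 23: x=[6.5232] v=[-0.2063]
Step 24: x=[6.4873] v=[-0.1796]
Step 25: x=[6.4571] v=[-0.1509]
Step 26: x=[6.4330] v=[-0.1205]
Step 27: x=[6.4153] v=[-0.0887]
Step 28: x=[6.4041] v=[-0.0560]
Step 29: x=[6.3996] v=[-0.0226]
Step 30: x=[6.4018] v=[0.0110]
First v>=0 after going negative at step 30, time=6.0000

Answer: 6.0000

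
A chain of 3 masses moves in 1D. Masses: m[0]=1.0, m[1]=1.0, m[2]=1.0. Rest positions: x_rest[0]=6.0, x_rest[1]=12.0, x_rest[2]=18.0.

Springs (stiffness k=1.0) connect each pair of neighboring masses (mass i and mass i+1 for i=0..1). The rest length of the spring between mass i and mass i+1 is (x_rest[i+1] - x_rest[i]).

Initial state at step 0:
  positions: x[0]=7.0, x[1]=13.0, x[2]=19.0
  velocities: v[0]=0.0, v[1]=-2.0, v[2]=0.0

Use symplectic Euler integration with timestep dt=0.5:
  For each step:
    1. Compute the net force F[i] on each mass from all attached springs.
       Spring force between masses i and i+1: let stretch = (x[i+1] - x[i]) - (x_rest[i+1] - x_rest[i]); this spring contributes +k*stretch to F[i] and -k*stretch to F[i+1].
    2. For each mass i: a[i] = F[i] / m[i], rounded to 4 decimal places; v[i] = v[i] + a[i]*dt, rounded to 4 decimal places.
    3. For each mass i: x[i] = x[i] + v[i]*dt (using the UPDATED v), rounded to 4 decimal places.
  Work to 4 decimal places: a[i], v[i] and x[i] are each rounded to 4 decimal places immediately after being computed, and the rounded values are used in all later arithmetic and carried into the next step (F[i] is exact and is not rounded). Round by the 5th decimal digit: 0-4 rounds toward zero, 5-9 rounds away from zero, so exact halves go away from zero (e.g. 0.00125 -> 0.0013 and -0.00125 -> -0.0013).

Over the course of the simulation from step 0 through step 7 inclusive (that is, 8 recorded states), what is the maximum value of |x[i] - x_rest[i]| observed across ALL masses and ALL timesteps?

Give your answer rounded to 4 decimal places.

Answer: 1.3391

Derivation:
Step 0: x=[7.0000 13.0000 19.0000] v=[0.0000 -2.0000 0.0000]
Step 1: x=[7.0000 12.0000 19.0000] v=[0.0000 -2.0000 0.0000]
Step 2: x=[6.7500 11.5000 18.7500] v=[-0.5000 -1.0000 -0.5000]
Step 3: x=[6.1875 11.6250 18.1875] v=[-1.1250 0.2500 -1.1250]
Step 4: x=[5.4844 12.0313 17.4844] v=[-1.4063 0.8125 -1.4063]
Step 5: x=[4.9180 12.1641 16.9180] v=[-1.1329 0.2656 -1.1329]
Step 6: x=[4.6631 11.6739 16.6631] v=[-0.5099 -0.9805 -0.5099]
Step 7: x=[4.6609 10.6783 16.6609] v=[-0.0045 -1.9913 -0.0045]
Max displacement = 1.3391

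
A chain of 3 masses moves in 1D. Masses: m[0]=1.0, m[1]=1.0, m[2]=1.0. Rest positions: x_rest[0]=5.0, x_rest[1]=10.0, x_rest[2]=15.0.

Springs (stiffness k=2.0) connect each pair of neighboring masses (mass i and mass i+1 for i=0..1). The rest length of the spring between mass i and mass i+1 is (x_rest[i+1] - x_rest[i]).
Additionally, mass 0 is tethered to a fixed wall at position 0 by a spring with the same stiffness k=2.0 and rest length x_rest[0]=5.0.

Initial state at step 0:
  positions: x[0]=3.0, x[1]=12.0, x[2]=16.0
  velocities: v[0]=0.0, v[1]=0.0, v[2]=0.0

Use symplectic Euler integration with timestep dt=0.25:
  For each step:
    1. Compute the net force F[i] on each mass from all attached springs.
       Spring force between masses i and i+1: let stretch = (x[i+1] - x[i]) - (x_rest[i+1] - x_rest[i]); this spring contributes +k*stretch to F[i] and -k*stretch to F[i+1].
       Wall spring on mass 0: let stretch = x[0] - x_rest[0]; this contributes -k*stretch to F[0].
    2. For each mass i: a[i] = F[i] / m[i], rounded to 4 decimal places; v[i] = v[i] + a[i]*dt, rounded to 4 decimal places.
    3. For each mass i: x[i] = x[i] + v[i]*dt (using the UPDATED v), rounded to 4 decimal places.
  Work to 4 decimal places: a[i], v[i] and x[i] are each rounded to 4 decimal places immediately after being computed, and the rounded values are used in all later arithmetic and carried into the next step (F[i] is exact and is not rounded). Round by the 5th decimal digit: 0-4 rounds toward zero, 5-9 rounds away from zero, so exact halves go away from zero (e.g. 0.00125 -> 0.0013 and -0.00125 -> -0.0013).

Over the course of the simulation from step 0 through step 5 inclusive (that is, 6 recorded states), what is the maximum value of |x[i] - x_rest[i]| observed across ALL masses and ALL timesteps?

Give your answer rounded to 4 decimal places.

Step 0: x=[3.0000 12.0000 16.0000] v=[0.0000 0.0000 0.0000]
Step 1: x=[3.7500 11.3750 16.1250] v=[3.0000 -2.5000 0.5000]
Step 2: x=[4.9844 10.3906 16.2813] v=[4.9375 -3.9375 0.6250]
Step 3: x=[6.2715 9.4668 16.3262] v=[5.1484 -3.6953 0.1797]
Step 4: x=[7.1741 9.0010 16.1387] v=[3.6103 -1.8633 -0.7500]
Step 5: x=[7.4083 9.1990 15.6840] v=[0.9367 0.7921 -1.8189]
Max displacement = 2.4083

Answer: 2.4083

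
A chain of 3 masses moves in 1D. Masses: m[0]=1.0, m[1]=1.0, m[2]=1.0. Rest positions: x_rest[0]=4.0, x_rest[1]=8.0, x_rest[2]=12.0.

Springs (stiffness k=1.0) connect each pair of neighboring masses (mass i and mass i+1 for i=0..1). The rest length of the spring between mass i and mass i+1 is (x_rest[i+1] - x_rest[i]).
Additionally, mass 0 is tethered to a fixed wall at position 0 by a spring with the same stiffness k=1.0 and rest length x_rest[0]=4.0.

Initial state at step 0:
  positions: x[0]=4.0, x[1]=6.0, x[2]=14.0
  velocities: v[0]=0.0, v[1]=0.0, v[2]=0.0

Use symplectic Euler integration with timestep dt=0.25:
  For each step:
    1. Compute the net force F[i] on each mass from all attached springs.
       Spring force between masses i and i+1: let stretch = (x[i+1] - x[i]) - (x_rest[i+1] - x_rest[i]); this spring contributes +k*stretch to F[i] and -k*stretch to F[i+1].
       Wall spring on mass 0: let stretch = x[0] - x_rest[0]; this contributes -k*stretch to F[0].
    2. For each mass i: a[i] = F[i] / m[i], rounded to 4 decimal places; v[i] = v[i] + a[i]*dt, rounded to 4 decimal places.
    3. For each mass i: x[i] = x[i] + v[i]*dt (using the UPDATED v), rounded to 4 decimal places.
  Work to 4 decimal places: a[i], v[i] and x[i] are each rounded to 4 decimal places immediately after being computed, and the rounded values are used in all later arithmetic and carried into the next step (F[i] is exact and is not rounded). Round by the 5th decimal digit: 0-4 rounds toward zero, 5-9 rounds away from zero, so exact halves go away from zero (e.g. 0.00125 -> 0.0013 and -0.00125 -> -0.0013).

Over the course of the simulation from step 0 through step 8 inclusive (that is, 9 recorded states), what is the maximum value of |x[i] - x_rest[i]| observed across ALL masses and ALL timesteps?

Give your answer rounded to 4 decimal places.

Answer: 2.0984

Derivation:
Step 0: x=[4.0000 6.0000 14.0000] v=[0.0000 0.0000 0.0000]
Step 1: x=[3.8750 6.3750 13.7500] v=[-0.5000 1.5000 -1.0000]
Step 2: x=[3.6641 7.0547 13.2891] v=[-0.8438 2.7188 -1.8438]
Step 3: x=[3.4361 7.9122 12.6885] v=[-0.9122 3.4298 -2.4024]
Step 4: x=[3.2731 8.7884 12.0394] v=[-0.6522 3.5049 -2.5965]
Step 5: x=[3.2502 9.5231 11.4371] v=[-0.0917 2.9388 -2.4093]
Step 6: x=[3.4162 9.9854 10.9652] v=[0.6640 1.8491 -1.8878]
Step 7: x=[3.7793 10.0984 10.6820] v=[1.4523 0.4518 -1.1328]
Step 8: x=[4.3011 9.8529 10.6123] v=[2.0873 -0.9821 -0.2787]
Max displacement = 2.0984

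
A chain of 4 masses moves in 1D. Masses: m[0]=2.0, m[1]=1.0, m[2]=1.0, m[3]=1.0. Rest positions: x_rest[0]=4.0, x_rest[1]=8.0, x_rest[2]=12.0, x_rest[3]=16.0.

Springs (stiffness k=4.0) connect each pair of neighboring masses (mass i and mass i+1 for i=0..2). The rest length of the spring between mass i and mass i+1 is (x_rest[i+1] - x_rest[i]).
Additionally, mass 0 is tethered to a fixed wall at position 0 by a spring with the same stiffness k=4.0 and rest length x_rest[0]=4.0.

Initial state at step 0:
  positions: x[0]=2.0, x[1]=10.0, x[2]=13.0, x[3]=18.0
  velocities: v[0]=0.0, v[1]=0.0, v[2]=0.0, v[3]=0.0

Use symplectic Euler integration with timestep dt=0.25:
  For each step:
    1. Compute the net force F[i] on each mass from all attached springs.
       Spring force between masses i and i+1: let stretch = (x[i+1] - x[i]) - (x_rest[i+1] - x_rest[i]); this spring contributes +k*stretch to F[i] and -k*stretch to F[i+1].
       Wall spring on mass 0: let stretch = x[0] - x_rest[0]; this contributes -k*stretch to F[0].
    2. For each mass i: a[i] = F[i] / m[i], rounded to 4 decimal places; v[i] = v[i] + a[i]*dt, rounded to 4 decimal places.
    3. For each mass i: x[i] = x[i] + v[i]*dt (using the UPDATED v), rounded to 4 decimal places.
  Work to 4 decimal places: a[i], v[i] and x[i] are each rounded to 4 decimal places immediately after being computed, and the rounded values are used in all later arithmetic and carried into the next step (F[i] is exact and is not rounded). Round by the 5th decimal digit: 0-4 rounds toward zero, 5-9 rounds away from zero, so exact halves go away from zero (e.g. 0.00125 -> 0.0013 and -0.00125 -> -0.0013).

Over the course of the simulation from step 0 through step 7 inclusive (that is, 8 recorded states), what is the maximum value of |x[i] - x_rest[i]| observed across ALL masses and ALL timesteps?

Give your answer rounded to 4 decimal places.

Answer: 2.4662

Derivation:
Step 0: x=[2.0000 10.0000 13.0000 18.0000] v=[0.0000 0.0000 0.0000 0.0000]
Step 1: x=[2.7500 8.7500 13.5000 17.7500] v=[3.0000 -5.0000 2.0000 -1.0000]
Step 2: x=[3.9063 7.1875 13.8750 17.4375] v=[4.6250 -6.2500 1.5000 -1.2500]
Step 3: x=[4.9844 6.4766 13.4688 17.2344] v=[4.3125 -2.8437 -1.6250 -0.8125]
Step 4: x=[5.6260 7.1407 12.2559 17.0899] v=[2.5664 2.6563 -4.8516 -0.5781]
Step 5: x=[5.7537 8.7049 10.9727 16.7369] v=[0.5108 6.2568 -5.1328 -1.4121]
Step 6: x=[5.5311 10.0983 10.5636 15.9428] v=[-0.8905 5.5734 -1.6364 -3.1763]
Step 7: x=[5.1880 10.4662 11.3830 14.8039] v=[-1.3725 1.4715 3.2775 -4.5555]
Max displacement = 2.4662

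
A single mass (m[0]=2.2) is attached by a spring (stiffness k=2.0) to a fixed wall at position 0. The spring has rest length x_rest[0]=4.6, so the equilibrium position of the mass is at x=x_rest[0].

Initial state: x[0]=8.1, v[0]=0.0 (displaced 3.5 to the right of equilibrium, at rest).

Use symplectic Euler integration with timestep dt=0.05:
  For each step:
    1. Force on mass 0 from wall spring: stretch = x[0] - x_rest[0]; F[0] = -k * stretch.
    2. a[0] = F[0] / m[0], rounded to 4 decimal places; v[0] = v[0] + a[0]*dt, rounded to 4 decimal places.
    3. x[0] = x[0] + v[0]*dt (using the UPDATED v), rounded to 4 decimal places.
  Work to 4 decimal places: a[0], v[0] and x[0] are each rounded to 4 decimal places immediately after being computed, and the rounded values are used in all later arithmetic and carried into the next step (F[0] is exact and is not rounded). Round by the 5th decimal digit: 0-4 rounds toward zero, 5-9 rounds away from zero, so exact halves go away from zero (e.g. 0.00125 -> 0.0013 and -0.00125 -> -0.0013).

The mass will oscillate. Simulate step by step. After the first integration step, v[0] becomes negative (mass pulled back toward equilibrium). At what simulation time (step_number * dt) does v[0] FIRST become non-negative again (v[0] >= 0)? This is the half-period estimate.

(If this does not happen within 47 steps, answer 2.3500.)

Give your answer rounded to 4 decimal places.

Answer: 2.3500

Derivation:
Step 0: x=[8.1000] v=[0.0000]
Step 1: x=[8.0920] v=[-0.1591]
Step 2: x=[8.0761] v=[-0.3178]
Step 3: x=[8.0523] v=[-0.4758]
Step 4: x=[8.0207] v=[-0.6327]
Step 5: x=[7.9813] v=[-0.7882]
Step 6: x=[7.9342] v=[-0.9419]
Step 7: x=[7.8795] v=[-1.0935]
Step 8: x=[7.8174] v=[-1.2426]
Step 9: x=[7.7480] v=[-1.3888]
Step 10: x=[7.6714] v=[-1.5319]
Step 11: x=[7.5878] v=[-1.6715]
Step 12: x=[7.4974] v=[-1.8073]
Step 13: x=[7.4005] v=[-1.9390]
Step 14: x=[7.2972] v=[-2.0663]
Step 15: x=[7.1878] v=[-2.1889]
Step 16: x=[7.0725] v=[-2.3065]
Step 17: x=[6.9516] v=[-2.4189]
Step 18: x=[6.8253] v=[-2.5258]
Step 19: x=[6.6940] v=[-2.6270]
Step 20: x=[6.5579] v=[-2.7222]
Step 21: x=[6.4173] v=[-2.8112]
Step 22: x=[6.2726] v=[-2.8938]
Step 23: x=[6.1241] v=[-2.9698]
Step 24: x=[5.9721] v=[-3.0391]
Step 25: x=[5.8170] v=[-3.1015]
Step 26: x=[5.6592] v=[-3.1568]
Step 27: x=[5.4990] v=[-3.2049]
Step 28: x=[5.3367] v=[-3.2458]
Step 29: x=[5.1727] v=[-3.2793]
Step 30: x=[5.0074] v=[-3.3053]
Step 31: x=[4.8412] v=[-3.3238]
Step 32: x=[4.6745] v=[-3.3348]
Step 33: x=[4.5076] v=[-3.3382]
Step 34: x=[4.3409] v=[-3.3340]
Step 35: x=[4.1748] v=[-3.3222]
Step 36: x=[4.0097] v=[-3.3029]
Step 37: x=[3.8459] v=[-3.2761]
Step 38: x=[3.6838] v=[-3.2418]
Step 39: x=[3.5238] v=[-3.2002]
Step 40: x=[3.3662] v=[-3.1513]
Step 41: x=[3.2114] v=[-3.0952]
Step 42: x=[3.0598] v=[-3.0321]
Step 43: x=[2.9117] v=[-2.9621]
Step 44: x=[2.7674] v=[-2.8854]
Step 45: x=[2.6273] v=[-2.8021]
Step 46: x=[2.4917] v=[-2.7124]
Step 47: x=[2.3609] v=[-2.6166]
v[0] did not become non-negative within 47 steps; using fallback time=2.3500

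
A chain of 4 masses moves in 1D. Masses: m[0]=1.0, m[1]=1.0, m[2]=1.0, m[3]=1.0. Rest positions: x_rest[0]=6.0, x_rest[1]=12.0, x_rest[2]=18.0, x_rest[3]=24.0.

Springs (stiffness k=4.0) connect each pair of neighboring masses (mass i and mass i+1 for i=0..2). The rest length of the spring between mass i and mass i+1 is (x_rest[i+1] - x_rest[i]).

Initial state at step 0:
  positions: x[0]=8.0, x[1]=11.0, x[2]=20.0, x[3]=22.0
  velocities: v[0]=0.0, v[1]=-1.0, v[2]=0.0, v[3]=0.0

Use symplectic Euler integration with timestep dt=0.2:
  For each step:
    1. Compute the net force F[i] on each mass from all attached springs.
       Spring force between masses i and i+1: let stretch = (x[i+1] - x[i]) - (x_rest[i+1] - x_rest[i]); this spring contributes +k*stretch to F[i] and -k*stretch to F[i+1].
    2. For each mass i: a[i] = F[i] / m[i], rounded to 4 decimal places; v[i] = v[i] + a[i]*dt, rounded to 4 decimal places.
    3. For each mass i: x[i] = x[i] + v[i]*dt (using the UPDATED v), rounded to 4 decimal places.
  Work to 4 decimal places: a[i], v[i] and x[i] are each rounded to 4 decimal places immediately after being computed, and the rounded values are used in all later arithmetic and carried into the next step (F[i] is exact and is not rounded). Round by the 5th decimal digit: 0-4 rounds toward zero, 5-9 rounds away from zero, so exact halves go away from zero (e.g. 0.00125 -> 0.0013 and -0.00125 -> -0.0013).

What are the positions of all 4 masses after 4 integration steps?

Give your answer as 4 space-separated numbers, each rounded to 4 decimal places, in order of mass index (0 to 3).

Answer: 5.6027 13.8567 15.6637 25.0768

Derivation:
Step 0: x=[8.0000 11.0000 20.0000 22.0000] v=[0.0000 -1.0000 0.0000 0.0000]
Step 1: x=[7.5200 11.7600 18.8800 22.6400] v=[-2.4000 3.8000 -5.6000 3.2000]
Step 2: x=[6.7584 12.9808 17.2224 23.6384] v=[-3.8080 6.1040 -8.2880 4.9920]
Step 3: x=[6.0324 13.8847 15.9127 24.5702] v=[-3.6301 4.5194 -6.5485 4.6592]
Step 4: x=[5.6027 13.8567 15.6637 25.0768] v=[-2.1483 -0.1400 -1.2449 2.5332]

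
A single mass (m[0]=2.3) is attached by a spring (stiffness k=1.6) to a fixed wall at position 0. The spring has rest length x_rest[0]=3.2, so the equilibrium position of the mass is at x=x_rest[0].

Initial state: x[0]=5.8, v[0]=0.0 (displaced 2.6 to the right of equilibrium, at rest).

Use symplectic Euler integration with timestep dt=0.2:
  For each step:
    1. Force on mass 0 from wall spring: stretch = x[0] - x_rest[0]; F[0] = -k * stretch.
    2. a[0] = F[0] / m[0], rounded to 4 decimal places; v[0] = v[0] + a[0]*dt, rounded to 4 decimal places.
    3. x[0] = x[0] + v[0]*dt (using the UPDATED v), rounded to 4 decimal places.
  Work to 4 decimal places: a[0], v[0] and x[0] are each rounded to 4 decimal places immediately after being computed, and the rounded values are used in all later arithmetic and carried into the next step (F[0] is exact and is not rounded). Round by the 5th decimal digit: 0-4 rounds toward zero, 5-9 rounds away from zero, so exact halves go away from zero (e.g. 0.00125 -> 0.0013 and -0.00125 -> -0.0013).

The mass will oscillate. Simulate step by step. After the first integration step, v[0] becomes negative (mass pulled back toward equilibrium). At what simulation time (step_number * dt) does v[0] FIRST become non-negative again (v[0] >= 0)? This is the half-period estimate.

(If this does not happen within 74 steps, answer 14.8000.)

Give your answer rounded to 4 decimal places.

Step 0: x=[5.8000] v=[0.0000]
Step 1: x=[5.7277] v=[-0.3617]
Step 2: x=[5.5850] v=[-0.7134]
Step 3: x=[5.3760] v=[-1.0452]
Step 4: x=[5.1064] v=[-1.3479]
Step 5: x=[4.7838] v=[-1.6131]
Step 6: x=[4.4171] v=[-1.8335]
Step 7: x=[4.0165] v=[-2.0028]
Step 8: x=[3.5932] v=[-2.1164]
Step 9: x=[3.1590] v=[-2.1711]
Step 10: x=[2.7259] v=[-2.1654]
Step 11: x=[2.3060] v=[-2.0994]
Step 12: x=[1.9110] v=[-1.9750]
Step 13: x=[1.5519] v=[-1.7957]
Step 14: x=[1.2386] v=[-1.5664]
Step 15: x=[0.9799] v=[-1.2935]
Step 16: x=[0.7830] v=[-0.9846]
Step 17: x=[0.6533] v=[-0.6483]
Step 18: x=[0.5945] v=[-0.2940]
Step 19: x=[0.6082] v=[0.0685]
First v>=0 after going negative at step 19, time=3.8000

Answer: 3.8000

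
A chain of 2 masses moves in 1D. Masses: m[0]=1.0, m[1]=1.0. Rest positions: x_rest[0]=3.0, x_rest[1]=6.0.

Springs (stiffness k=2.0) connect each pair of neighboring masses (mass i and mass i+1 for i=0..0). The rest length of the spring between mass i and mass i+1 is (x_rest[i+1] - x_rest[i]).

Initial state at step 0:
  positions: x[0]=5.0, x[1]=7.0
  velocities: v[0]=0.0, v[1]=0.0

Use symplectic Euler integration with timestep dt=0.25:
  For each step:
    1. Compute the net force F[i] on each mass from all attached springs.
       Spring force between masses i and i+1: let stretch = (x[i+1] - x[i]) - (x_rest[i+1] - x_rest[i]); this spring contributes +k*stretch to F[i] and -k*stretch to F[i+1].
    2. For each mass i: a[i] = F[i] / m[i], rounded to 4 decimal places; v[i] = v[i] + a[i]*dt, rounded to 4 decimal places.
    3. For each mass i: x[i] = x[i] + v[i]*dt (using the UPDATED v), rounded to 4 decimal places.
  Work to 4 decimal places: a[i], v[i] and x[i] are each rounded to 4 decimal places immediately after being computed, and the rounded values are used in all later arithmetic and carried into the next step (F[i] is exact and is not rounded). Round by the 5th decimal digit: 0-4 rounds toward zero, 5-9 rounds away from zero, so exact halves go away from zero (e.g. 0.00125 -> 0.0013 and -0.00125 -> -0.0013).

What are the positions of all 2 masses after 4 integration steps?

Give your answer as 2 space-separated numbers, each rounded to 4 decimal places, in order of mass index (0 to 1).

Step 0: x=[5.0000 7.0000] v=[0.0000 0.0000]
Step 1: x=[4.8750 7.1250] v=[-0.5000 0.5000]
Step 2: x=[4.6563 7.3438] v=[-0.8750 0.8750]
Step 3: x=[4.3985 7.6016] v=[-1.0313 1.0313]
Step 4: x=[4.1661 7.8341] v=[-0.9298 0.9298]

Answer: 4.1661 7.8341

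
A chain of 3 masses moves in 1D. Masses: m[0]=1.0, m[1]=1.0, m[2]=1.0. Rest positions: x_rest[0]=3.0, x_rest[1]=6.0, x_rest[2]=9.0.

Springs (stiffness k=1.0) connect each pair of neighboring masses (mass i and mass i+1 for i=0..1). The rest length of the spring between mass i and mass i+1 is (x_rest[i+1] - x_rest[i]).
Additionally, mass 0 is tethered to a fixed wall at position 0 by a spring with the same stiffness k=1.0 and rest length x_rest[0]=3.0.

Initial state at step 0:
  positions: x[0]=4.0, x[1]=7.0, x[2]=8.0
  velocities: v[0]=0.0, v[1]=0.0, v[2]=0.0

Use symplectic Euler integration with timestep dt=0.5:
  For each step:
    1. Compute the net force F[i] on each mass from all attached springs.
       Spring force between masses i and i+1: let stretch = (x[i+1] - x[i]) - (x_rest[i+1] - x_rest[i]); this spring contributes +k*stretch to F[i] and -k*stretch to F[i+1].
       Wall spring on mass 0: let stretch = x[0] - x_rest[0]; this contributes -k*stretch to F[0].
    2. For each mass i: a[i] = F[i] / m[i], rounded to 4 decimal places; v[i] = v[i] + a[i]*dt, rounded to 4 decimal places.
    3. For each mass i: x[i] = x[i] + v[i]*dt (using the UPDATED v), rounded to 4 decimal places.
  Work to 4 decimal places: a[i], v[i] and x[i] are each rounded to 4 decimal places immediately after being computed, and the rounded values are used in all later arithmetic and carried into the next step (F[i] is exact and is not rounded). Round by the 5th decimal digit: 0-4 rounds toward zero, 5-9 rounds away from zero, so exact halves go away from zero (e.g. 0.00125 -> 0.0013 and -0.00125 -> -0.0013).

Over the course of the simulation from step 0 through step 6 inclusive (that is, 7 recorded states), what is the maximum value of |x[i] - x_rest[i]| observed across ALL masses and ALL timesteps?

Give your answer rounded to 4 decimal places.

Answer: 1.3183

Derivation:
Step 0: x=[4.0000 7.0000 8.0000] v=[0.0000 0.0000 0.0000]
Step 1: x=[3.7500 6.5000 8.5000] v=[-0.5000 -1.0000 1.0000]
Step 2: x=[3.2500 5.8125 9.2500] v=[-1.0000 -1.3750 1.5000]
Step 3: x=[2.5781 5.3438 9.8907] v=[-1.3438 -0.9375 1.2813]
Step 4: x=[1.9531 5.3204 10.1447] v=[-1.2500 -0.0469 0.5079]
Step 5: x=[1.6817 5.6612 9.9426] v=[-0.5429 0.6816 -0.4043]
Step 6: x=[1.9847 6.0775 9.4201] v=[0.6060 0.8326 -1.0450]
Max displacement = 1.3183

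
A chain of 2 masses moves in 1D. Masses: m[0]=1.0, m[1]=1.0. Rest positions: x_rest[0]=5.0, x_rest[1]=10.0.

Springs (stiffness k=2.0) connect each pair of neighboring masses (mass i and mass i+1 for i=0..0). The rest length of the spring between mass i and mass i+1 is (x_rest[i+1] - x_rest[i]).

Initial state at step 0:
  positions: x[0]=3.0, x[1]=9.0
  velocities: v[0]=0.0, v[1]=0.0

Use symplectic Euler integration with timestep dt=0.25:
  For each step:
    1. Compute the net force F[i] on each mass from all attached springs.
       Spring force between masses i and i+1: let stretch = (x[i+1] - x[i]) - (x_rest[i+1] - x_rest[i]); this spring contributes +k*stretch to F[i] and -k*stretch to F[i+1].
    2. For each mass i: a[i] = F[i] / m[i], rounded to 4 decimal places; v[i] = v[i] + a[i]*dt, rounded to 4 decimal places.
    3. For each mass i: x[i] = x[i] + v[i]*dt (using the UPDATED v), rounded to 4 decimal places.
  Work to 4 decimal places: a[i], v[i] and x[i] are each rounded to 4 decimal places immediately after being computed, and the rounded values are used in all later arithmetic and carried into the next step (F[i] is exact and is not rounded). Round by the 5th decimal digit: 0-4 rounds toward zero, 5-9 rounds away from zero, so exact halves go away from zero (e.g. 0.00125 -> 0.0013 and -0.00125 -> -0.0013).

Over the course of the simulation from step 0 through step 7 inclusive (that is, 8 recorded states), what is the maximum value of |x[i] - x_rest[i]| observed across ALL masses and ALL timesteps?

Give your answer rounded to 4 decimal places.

Step 0: x=[3.0000 9.0000] v=[0.0000 0.0000]
Step 1: x=[3.1250 8.8750] v=[0.5000 -0.5000]
Step 2: x=[3.3438 8.6563] v=[0.8750 -0.8750]
Step 3: x=[3.6016 8.3985] v=[1.0313 -1.0313]
Step 4: x=[3.8341 8.1661] v=[0.9298 -0.9298]
Step 5: x=[3.9831 8.0172] v=[0.5958 -0.5958]
Step 6: x=[4.0113 7.9890] v=[0.1129 -0.1129]
Step 7: x=[3.9117 8.0886] v=[-0.3983 0.3983]
Max displacement = 2.0110

Answer: 2.0110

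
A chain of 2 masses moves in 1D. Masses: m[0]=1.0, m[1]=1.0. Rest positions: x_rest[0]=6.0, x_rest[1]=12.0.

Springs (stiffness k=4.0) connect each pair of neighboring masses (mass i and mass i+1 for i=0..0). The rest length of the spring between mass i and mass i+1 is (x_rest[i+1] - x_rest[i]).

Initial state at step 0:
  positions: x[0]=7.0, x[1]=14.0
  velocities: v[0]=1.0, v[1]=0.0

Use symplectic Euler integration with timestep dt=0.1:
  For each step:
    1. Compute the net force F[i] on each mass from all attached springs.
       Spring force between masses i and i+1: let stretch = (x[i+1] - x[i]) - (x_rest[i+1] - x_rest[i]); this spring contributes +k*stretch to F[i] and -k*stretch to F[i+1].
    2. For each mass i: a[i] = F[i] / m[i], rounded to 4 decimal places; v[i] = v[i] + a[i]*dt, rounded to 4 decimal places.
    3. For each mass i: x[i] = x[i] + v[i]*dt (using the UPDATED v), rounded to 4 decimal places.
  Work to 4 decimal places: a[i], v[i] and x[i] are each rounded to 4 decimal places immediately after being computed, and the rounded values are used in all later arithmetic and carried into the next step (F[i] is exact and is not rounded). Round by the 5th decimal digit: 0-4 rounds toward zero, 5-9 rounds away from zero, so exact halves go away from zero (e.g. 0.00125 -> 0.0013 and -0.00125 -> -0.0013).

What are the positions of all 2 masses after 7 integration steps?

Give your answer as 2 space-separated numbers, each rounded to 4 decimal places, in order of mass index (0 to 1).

Step 0: x=[7.0000 14.0000] v=[1.0000 0.0000]
Step 1: x=[7.1400 13.9600] v=[1.4000 -0.4000]
Step 2: x=[7.3128 13.8872] v=[1.7280 -0.7280]
Step 3: x=[7.5086 13.7914] v=[1.9578 -0.9578]
Step 4: x=[7.7157 13.6843] v=[2.0709 -1.0709]
Step 5: x=[7.9215 13.5785] v=[2.0583 -1.0583]
Step 6: x=[8.1136 13.4864] v=[1.9211 -0.9211]
Step 7: x=[8.2806 13.4194] v=[1.6702 -0.6702]

Answer: 8.2806 13.4194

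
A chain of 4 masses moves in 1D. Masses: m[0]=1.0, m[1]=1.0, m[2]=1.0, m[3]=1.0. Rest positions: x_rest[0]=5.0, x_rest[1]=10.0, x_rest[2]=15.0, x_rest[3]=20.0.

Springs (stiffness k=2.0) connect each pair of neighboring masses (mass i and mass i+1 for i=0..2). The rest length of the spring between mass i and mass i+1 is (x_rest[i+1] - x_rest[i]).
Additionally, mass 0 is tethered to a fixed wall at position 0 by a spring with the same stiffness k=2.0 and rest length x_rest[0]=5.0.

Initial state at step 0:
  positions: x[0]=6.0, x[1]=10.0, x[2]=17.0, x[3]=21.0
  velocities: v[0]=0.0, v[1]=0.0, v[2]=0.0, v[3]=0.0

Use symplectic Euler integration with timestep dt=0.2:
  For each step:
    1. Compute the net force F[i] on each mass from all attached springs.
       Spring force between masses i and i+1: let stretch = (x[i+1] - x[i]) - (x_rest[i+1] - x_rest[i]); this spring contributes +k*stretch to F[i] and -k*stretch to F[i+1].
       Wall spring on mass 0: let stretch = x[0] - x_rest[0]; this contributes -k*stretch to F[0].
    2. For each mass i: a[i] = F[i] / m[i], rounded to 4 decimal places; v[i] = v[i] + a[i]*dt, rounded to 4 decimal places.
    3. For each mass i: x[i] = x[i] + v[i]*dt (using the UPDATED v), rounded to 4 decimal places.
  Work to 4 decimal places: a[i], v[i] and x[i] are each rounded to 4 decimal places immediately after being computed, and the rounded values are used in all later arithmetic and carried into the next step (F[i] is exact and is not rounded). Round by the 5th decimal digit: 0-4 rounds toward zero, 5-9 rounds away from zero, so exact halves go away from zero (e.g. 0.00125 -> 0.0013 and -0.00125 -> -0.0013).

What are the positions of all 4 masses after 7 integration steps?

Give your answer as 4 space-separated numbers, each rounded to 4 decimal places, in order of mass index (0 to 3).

Answer: 5.0137 11.2100 15.3235 21.2237

Derivation:
Step 0: x=[6.0000 10.0000 17.0000 21.0000] v=[0.0000 0.0000 0.0000 0.0000]
Step 1: x=[5.8400 10.2400 16.7600 21.0800] v=[-0.8000 1.2000 -1.2000 0.4000]
Step 2: x=[5.5648 10.6496 16.3440 21.2144] v=[-1.3760 2.0480 -2.0800 0.6720]
Step 3: x=[5.2512 11.1080 15.8621 21.3592] v=[-1.5680 2.2918 -2.4096 0.7238]
Step 4: x=[4.9860 11.4781 15.4396 21.4642] v=[-1.3258 1.8507 -2.1124 0.5250]
Step 5: x=[4.8413 11.6458 15.1822 21.4872] v=[-0.7234 0.8385 -1.2872 0.1152]
Step 6: x=[4.8537 11.5521 15.1462 21.4058] v=[0.0619 -0.4687 -0.1798 -0.4068]
Step 7: x=[5.0137 11.2100 15.3235 21.2237] v=[0.7998 -1.7104 0.8864 -0.9106]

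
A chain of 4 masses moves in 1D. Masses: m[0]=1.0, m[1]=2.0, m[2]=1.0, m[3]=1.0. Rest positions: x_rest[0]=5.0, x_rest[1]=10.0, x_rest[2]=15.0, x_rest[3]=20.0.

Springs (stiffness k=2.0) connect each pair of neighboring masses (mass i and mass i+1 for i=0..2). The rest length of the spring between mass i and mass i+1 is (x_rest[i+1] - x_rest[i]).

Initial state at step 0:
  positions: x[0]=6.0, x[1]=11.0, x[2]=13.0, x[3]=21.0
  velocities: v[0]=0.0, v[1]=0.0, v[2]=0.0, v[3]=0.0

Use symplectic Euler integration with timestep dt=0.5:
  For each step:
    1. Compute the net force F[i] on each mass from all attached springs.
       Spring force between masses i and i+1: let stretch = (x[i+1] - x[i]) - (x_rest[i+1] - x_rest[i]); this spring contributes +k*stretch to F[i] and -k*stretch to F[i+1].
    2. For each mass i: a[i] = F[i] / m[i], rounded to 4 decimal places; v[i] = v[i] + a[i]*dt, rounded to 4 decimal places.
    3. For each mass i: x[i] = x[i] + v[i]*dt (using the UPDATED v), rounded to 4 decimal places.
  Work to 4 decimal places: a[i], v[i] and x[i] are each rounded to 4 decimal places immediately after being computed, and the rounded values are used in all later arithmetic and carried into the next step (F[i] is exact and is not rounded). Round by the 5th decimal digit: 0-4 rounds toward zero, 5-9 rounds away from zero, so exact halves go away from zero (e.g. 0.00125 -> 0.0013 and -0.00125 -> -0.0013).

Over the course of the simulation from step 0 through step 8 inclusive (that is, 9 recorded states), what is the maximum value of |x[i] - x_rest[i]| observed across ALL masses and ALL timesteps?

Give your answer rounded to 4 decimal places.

Answer: 2.9279

Derivation:
Step 0: x=[6.0000 11.0000 13.0000 21.0000] v=[0.0000 0.0000 0.0000 0.0000]
Step 1: x=[6.0000 10.2500 16.0000 19.5000] v=[0.0000 -1.5000 6.0000 -3.0000]
Step 2: x=[5.6250 9.8750 17.8750 18.7500] v=[-0.7500 -0.7500 3.7500 -1.5000]
Step 3: x=[4.8750 10.4375 16.1875 20.0625] v=[-1.5000 1.1250 -3.3750 2.6250]
Step 4: x=[4.4063 11.0469 13.5625 21.9375] v=[-0.9375 1.2188 -5.2500 3.7500]
Step 5: x=[4.7579 10.6251 13.8672 22.1250] v=[0.7031 -0.8437 0.6094 0.3750]
Step 6: x=[5.5431 9.5470 16.6798 20.6836] v=[1.5703 -2.1563 5.6251 -2.8828]
Step 7: x=[5.8302 9.2511 17.9279 19.7403] v=[0.5742 -0.5919 2.4961 -1.8866]
Step 8: x=[5.3278 10.2692 15.7438 20.3908] v=[-1.0049 2.0361 -4.3683 1.3010]
Max displacement = 2.9279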